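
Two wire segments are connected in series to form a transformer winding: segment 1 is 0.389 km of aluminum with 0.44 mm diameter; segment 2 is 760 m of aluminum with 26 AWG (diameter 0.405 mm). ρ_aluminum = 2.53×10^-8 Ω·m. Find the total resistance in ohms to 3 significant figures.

214 Ω

Segment 1: A = π(d/2)² = π(2.2000e-04 m)² = 1.521e-07 m²
R₁ = ρL/A = (2.53×10^-8)(389)/(1.521e-07) = 64.73 Ω
Segment 2: A = π(0.405/2 mm)² = π(2.0250e-04 m)² = 1.288e-07 m²
R₂ = (2.53×10^-8)(760)/(1.288e-07) = 149.3 Ω
R = R₁ + R₂ = 214 Ω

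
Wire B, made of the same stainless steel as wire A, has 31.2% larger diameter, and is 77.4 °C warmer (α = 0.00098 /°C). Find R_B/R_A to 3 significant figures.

R ∝ ρL/d² with ρ ∝ (1+αΔT), so R_B/R_A = (1 + 31.2/100)⁻² × (1 + 0.00098×77.4)
= 0.5809 × 1.076 = 0.625

0.625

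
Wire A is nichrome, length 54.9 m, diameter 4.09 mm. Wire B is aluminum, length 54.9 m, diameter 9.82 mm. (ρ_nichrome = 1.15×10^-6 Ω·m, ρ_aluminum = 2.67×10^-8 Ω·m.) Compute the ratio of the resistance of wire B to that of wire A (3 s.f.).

0.00403

R ∝ ρL/d², so R_B/R_A = (ρ_B/ρ_A) × (d_A/d_B)²
= (2.67×10^-8/1.15×10^-6) × (4.09/9.82)² = 0.00403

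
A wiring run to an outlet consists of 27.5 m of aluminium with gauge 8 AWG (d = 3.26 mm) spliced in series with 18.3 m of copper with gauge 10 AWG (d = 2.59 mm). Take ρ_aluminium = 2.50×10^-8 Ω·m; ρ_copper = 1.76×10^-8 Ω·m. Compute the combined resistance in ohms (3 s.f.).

0.143 Ω

Segment 1: A = π(3.26/2 mm)² = π(1.6300e-03 m)² = 8.347e-06 m²
R₁ = ρL/A = (2.50×10^-8)(27.5)/(8.347e-06) = 0.08237 Ω
Segment 2: A = π(2.59/2 mm)² = π(1.2950e-03 m)² = 5.269e-06 m²
R₂ = (1.76×10^-8)(18.3)/(5.269e-06) = 0.06113 Ω
R = R₁ + R₂ = 0.143 Ω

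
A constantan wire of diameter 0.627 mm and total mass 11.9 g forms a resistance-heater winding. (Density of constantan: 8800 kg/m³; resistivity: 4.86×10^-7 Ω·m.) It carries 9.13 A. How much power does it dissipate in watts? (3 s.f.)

A = π(d/2)² = π(3.1350e-04 m)² = 3.0876e-07 m²
L = m/(density·A) = 0.0119/(8800×3.0876e-07) = 4.38 m
R = ρL/A = (4.86×10^-7)(4.38)/(3.0876e-07) = 6.894 Ω
P = I²R = (9.13)² × 6.894 = 575 W

575 W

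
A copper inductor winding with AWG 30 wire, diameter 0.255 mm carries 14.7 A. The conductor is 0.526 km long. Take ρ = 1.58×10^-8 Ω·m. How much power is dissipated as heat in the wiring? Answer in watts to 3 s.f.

A = π(0.255/2 mm)² = π(1.2750e-04 m)² = 5.107e-08 m²
R = ρL/A = (1.58×10^-8)(526)/(5.107e-08) = 162.7 Ω
P = I²R = (14.7)² × 162.7 = 35200 W

35200 W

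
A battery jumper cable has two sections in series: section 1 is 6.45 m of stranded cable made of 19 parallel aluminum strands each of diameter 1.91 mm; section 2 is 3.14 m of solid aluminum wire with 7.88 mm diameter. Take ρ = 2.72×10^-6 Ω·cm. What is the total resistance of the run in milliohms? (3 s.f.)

4.97 mΩ

ρ = 2.72×10^-6 Ω·cm = 2.72×10^-8 Ω·m
Section 1: A_strand = π(9.5500e-04)² = 2.865e-06 m²; R₁ = ρL/(N·A_s) = (2.72×10^-8)(6.45)/(19×2.865e-06) = 0.003223 Ω
Section 2: A = π(d/2)² = π(3.9400e-03 m)² = 4.877e-05 m²
R₂ = (2.72×10^-8)(3.14)/(4.877e-05) = 0.001751 Ω
R = R₁ + R₂ = 4.97 mΩ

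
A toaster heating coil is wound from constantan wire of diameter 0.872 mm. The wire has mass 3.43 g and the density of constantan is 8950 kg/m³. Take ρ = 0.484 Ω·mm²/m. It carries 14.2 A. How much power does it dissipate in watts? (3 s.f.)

ρ = 0.484 Ω·mm²/m = 4.84×10^-7 Ω·m
A = π(d/2)² = π(4.3600e-04 m)² = 5.9720e-07 m²
L = m/(density·A) = 0.00343/(8950×5.9720e-07) = 0.6417 m
R = ρL/A = (4.84×10^-7)(0.6417)/(5.9720e-07) = 0.5201 Ω
P = I²R = (14.2)² × 0.5201 = 105 W

105 W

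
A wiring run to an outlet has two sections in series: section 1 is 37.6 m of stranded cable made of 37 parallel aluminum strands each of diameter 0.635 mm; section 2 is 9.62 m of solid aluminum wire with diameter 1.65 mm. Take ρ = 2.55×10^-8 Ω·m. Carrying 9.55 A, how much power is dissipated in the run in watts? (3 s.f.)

Section 1: A_strand = π(3.1750e-04)² = 3.167e-07 m²; R₁ = ρL/(N·A_s) = (2.55×10^-8)(37.6)/(37×3.167e-07) = 0.08183 Ω
Section 2: A = π(d/2)² = π(8.2500e-04 m)² = 2.138e-06 m²
R₂ = (2.55×10^-8)(9.62)/(2.138e-06) = 0.1147 Ω
R = R₁ + R₂ = 0.1966 Ω
P = I²R = (9.55)² × 0.1966 = 17.9 W

17.9 W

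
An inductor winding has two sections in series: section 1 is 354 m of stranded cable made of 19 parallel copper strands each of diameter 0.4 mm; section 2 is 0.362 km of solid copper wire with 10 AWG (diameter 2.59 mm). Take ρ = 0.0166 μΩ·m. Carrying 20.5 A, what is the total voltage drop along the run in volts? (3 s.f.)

73.8 V

ρ = 0.0166 μΩ·m = 1.66×10^-8 Ω·m
Section 1: A_strand = π(2.0000e-04)² = 1.257e-07 m²; R₁ = ρL/(N·A_s) = (1.66×10^-8)(354)/(19×1.257e-07) = 2.461 Ω
Section 2: A = π(2.59/2 mm)² = π(1.2950e-03 m)² = 5.269e-06 m²
R₂ = (1.66×10^-8)(362)/(5.269e-06) = 1.141 Ω
R = R₁ + R₂ = 3.602 Ω
V = IR = 20.5 × 3.602 = 73.8 V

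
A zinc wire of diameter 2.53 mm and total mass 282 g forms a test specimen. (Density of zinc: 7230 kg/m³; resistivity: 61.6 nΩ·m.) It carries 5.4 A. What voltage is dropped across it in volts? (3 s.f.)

ρ = 61.6 nΩ·m = 6.16×10^-8 Ω·m
A = π(d/2)² = π(1.2650e-03 m)² = 5.0273e-06 m²
L = m/(density·A) = 0.282/(7230×5.0273e-06) = 7.759 m
R = ρL/A = (6.16×10^-8)(7.759)/(5.0273e-06) = 0.09507 Ω
V = IR = 5.4 × 0.09507 = 0.513 V

0.513 V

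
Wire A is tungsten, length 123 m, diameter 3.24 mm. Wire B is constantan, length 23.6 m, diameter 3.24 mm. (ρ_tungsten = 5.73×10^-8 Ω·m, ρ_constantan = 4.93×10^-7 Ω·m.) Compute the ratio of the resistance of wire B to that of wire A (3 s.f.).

1.65

R ∝ ρL/d², so R_B/R_A = (ρ_B/ρ_A) × (L_B/L_A)
= (4.93×10^-7/5.73×10^-8) × (23.6/123) = 1.65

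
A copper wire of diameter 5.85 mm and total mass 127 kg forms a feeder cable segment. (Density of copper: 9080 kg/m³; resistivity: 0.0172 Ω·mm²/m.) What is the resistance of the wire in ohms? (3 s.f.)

0.333 Ω

ρ = 0.0172 Ω·mm²/m = 1.72×10^-8 Ω·m
A = π(d/2)² = π(2.9250e-03 m)² = 2.6878e-05 m²
L = m/(density·A) = 127/(9080×2.6878e-05) = 520.4 m
R = ρL/A = (1.72×10^-8)(520.4)/(2.6878e-05) = 0.333 Ω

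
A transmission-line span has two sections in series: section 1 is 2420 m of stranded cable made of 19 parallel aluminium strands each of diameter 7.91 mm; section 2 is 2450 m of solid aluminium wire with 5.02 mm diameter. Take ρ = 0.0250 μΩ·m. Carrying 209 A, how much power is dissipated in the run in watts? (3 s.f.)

1.38×10^5 W

ρ = 0.0250 μΩ·m = 2.50×10^-8 Ω·m
Section 1: A_strand = π(3.9550e-03)² = 4.914e-05 m²; R₁ = ρL/(N·A_s) = (2.50×10^-8)(2420)/(19×4.914e-05) = 0.0648 Ω
Section 2: A = π(d/2)² = π(2.5100e-03 m)² = 1.979e-05 m²
R₂ = (2.50×10^-8)(2450)/(1.979e-05) = 3.095 Ω
R = R₁ + R₂ = 3.159 Ω
P = I²R = (209)² × 3.159 = 1.38×10^5 W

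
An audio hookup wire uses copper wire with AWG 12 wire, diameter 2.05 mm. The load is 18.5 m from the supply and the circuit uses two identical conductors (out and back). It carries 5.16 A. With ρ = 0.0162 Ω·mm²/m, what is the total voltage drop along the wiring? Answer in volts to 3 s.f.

0.937 V

ρ = 0.0162 Ω·mm²/m = 1.62×10^-8 Ω·m
A = π(2.05/2 mm)² = π(1.0250e-03 m)² = 3.301e-06 m²
Total conductor length (both ways) L = 2 × 18.5 = 37 m
R = ρL/A = (1.62×10^-8)(37)/(3.301e-06) = 0.1816 Ω
V = IR = 5.16 × 0.1816 = 0.937 V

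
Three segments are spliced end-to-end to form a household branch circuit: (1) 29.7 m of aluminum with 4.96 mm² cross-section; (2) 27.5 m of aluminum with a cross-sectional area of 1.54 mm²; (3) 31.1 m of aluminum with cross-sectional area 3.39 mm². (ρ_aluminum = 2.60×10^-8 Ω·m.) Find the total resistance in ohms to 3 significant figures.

0.858 Ω

Seg 1: A = 4.96 mm² = 4.960e-06 m²
R_1 = (2.60×10^-8)(29.7)/(4.960e-06) = 0.1557 Ω
Seg 2: A = 1.54 mm² = 1.540e-06 m²
R_2 = (2.60×10^-8)(27.5)/(1.540e-06) = 0.4643 Ω
Seg 3: A = 3.39 mm² = 3.390e-06 m²
R_3 = (2.60×10^-8)(31.1)/(3.390e-06) = 0.2385 Ω
R_total = R_1 + R_2 + R_3 = 0.858 Ω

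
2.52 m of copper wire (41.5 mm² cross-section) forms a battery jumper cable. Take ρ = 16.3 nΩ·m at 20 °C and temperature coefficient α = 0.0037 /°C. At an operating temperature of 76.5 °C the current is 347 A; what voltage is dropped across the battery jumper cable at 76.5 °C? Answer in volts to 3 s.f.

0.415 V

ρ = 16.3 nΩ·m = 1.63×10^-8 Ω·m
A = 41.5 mm² = 4.150e-05 m²
R₍20₎ = ρL/A = (1.63×10^-8)(2.52)/(4.150e-05) = 9.898×10^-4 Ω
R₍76.5₎ = R₍20₎(1 + αΔT) = 9.898×10^-4 × (1 + 0.0037×56.5) = 0.001197 Ω
V = IR = 347 × 0.001197 = 0.415 V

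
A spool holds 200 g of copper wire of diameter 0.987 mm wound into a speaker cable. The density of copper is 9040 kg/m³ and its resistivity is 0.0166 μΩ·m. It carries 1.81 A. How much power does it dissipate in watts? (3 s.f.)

ρ = 0.0166 μΩ·m = 1.66×10^-8 Ω·m
A = π(d/2)² = π(4.9350e-04 m)² = 7.6511e-07 m²
L = m/(density·A) = 0.2/(9040×7.6511e-07) = 28.92 m
R = ρL/A = (1.66×10^-8)(28.92)/(7.6511e-07) = 0.6274 Ω
P = I²R = (1.81)² × 0.6274 = 2.06 W

2.06 W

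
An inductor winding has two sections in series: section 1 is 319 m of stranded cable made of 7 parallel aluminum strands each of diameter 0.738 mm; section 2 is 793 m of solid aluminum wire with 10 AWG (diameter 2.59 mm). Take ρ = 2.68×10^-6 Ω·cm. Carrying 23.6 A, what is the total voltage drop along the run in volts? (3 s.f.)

163 V

ρ = 2.68×10^-6 Ω·cm = 2.68×10^-8 Ω·m
Section 1: A_strand = π(3.6900e-04)² = 4.278e-07 m²; R₁ = ρL/(N·A_s) = (2.68×10^-8)(319)/(7×4.278e-07) = 2.855 Ω
Section 2: A = π(2.59/2 mm)² = π(1.2950e-03 m)² = 5.269e-06 m²
R₂ = (2.68×10^-8)(793)/(5.269e-06) = 4.034 Ω
R = R₁ + R₂ = 6.889 Ω
V = IR = 23.6 × 6.889 = 163 V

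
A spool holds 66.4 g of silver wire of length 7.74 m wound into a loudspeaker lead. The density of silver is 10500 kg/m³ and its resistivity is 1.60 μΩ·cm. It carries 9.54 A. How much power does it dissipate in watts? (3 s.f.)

13.8 W

ρ = 1.60 μΩ·cm = 1.60×10^-8 Ω·m
A = m/(density·L) = 0.0664/(10500×7.74) = 8.1703e-07 m²
R = ρL/A = (1.60×10^-8)(7.74)/(8.1703e-07) = 0.1516 Ω
P = I²R = (9.54)² × 0.1516 = 13.8 W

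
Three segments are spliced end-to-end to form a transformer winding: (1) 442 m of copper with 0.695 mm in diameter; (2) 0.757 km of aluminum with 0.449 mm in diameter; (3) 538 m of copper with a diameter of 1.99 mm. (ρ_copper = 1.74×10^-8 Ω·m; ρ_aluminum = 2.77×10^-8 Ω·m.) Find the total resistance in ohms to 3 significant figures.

156 Ω

Seg 1: A = π(d/2)² = π(3.4750e-04 m)² = 3.794e-07 m²
R_1 = (1.74×10^-8)(442)/(3.794e-07) = 20.27 Ω
Seg 2: A = π(d/2)² = π(2.2450e-04 m)² = 1.583e-07 m²
R_2 = (2.77×10^-8)(757)/(1.583e-07) = 132.4 Ω
Seg 3: A = π(d/2)² = π(9.9500e-04 m)² = 3.110e-06 m²
R_3 = (1.74×10^-8)(538)/(3.110e-06) = 3.01 Ω
R_total = R_1 + R_2 + R_3 = 156 Ω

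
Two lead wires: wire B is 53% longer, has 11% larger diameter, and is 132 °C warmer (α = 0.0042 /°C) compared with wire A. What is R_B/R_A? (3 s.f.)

1.93

R ∝ ρL/d² with ρ ∝ (1+αΔT), so R_B/R_A = (1 + 53/100) × (1 + 11/100)⁻² × (1 + 0.0042×132)
= 1.53 × 0.8116 × 1.554 = 1.93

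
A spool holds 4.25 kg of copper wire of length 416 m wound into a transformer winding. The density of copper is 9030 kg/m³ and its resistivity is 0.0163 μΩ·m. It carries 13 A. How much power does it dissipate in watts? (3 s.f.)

ρ = 0.0163 μΩ·m = 1.63×10^-8 Ω·m
A = m/(density·L) = 4.25/(9030×416) = 1.1314e-06 m²
R = ρL/A = (1.63×10^-8)(416)/(1.1314e-06) = 5.993 Ω
P = I²R = (13)² × 5.993 = 1010 W

1010 W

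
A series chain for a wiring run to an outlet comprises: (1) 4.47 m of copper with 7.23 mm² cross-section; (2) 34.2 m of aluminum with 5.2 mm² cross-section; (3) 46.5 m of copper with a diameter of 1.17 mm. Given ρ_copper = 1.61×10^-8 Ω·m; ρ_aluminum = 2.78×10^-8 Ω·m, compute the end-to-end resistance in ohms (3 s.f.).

0.889 Ω

Seg 1: A = 7.23 mm² = 7.230e-06 m²
R_1 = (1.61×10^-8)(4.47)/(7.230e-06) = 0.009954 Ω
Seg 2: A = 5.2 mm² = 5.200e-06 m²
R_2 = (2.78×10^-8)(34.2)/(5.200e-06) = 0.1828 Ω
Seg 3: A = π(d/2)² = π(5.8500e-04 m)² = 1.075e-06 m²
R_3 = (1.61×10^-8)(46.5)/(1.075e-06) = 0.6963 Ω
R_total = R_1 + R_2 + R_3 = 0.889 Ω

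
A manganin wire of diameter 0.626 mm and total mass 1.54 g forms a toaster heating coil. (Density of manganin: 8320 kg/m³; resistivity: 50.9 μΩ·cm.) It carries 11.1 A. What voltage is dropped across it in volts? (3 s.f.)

ρ = 50.9 μΩ·cm = 5.09×10^-7 Ω·m
A = π(d/2)² = π(3.1300e-04 m)² = 3.0778e-07 m²
L = m/(density·A) = 0.00154/(8320×3.0778e-07) = 0.6014 m
R = ρL/A = (5.09×10^-7)(0.6014)/(3.0778e-07) = 0.9946 Ω
V = IR = 11.1 × 0.9946 = 11.0 V

11.0 V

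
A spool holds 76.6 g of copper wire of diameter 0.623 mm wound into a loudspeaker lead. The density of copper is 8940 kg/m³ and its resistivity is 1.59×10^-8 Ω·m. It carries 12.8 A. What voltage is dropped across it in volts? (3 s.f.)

18.8 V

A = π(d/2)² = π(3.1150e-04 m)² = 3.0484e-07 m²
L = m/(density·A) = 0.0766/(8940×3.0484e-07) = 28.11 m
R = ρL/A = (1.59×10^-8)(28.11)/(3.0484e-07) = 1.466 Ω
V = IR = 12.8 × 1.466 = 18.8 V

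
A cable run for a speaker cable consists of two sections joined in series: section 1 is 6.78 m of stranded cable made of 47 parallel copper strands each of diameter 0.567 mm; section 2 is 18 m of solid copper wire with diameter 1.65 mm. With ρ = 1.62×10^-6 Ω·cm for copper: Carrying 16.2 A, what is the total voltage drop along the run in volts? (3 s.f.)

2.36 V

ρ = 1.62×10^-6 Ω·cm = 1.62×10^-8 Ω·m
Section 1: A_strand = π(2.8350e-04)² = 2.525e-07 m²; R₁ = ρL/(N·A_s) = (1.62×10^-8)(6.78)/(47×2.525e-07) = 0.009255 Ω
Section 2: A = π(d/2)² = π(8.2500e-04 m)² = 2.138e-06 m²
R₂ = (1.62×10^-8)(18)/(2.138e-06) = 0.1364 Ω
R = R₁ + R₂ = 0.1456 Ω
V = IR = 16.2 × 0.1456 = 2.36 V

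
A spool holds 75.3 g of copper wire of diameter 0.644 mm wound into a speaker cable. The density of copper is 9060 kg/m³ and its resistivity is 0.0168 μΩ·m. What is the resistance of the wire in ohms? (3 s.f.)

ρ = 0.0168 μΩ·m = 1.68×10^-8 Ω·m
A = π(d/2)² = π(3.2200e-04 m)² = 3.2573e-07 m²
L = m/(density·A) = 0.0753/(9060×3.2573e-07) = 25.52 m
R = ρL/A = (1.68×10^-8)(25.52)/(3.2573e-07) = 1.32 Ω

1.32 Ω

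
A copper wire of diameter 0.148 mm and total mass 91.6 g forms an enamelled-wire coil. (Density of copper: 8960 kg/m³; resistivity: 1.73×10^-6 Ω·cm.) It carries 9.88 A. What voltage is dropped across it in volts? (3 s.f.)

ρ = 1.73×10^-6 Ω·cm = 1.73×10^-8 Ω·m
A = π(d/2)² = π(7.4000e-05 m)² = 1.7203e-08 m²
L = m/(density·A) = 0.0916/(8960×1.7203e-08) = 594.3 m
R = ρL/A = (1.73×10^-8)(594.3)/(1.7203e-08) = 597.6 Ω
V = IR = 9.88 × 597.6 = 5900 V

5900 V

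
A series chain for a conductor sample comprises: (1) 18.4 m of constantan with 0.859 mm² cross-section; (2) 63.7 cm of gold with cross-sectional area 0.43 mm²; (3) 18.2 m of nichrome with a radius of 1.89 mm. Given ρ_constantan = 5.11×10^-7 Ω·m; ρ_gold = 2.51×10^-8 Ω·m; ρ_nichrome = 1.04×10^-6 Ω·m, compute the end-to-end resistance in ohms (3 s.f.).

12.7 Ω

Seg 1: A = 0.859 mm² = 8.590e-07 m²
R_1 = (5.11×10^-7)(18.4)/(8.590e-07) = 10.95 Ω
Seg 2: A = 0.43 mm² = 4.300e-07 m²
R_2 = (2.51×10^-8)(0.637)/(4.300e-07) = 0.03718 Ω
Seg 3: A = πr² = π(1.8900e-03 m)² = 1.122e-05 m²
R_3 = (1.04×10^-6)(18.2)/(1.122e-05) = 1.687 Ω
R_total = R_1 + R_2 + R_3 = 12.7 Ω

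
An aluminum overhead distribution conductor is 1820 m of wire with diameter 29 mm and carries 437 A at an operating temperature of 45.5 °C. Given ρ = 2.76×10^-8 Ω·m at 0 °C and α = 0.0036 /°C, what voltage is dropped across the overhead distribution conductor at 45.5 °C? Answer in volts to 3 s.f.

38.7 V

A = π(d/2)² = π(1.4500e-02 m)² = 6.605e-04 m²
R₍0₎ = ρL/A = (2.76×10^-8)(1820)/(6.605e-04) = 0.07605 Ω
R₍45.5₎ = R₍0₎(1 + αΔT) = 0.07605 × (1 + 0.0036×45.5) = 0.08851 Ω
V = IR = 437 × 0.08851 = 38.7 V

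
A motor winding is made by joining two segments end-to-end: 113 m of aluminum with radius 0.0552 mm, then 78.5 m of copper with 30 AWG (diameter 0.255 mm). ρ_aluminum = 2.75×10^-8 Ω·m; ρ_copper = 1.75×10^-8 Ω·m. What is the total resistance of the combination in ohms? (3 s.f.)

Segment 1: A = πr² = π(5.5200e-05 m)² = 9.573e-09 m²
R₁ = ρL/A = (2.75×10^-8)(113)/(9.573e-09) = 324.6 Ω
Segment 2: A = π(0.255/2 mm)² = π(1.2750e-04 m)² = 5.107e-08 m²
R₂ = (1.75×10^-8)(78.5)/(5.107e-08) = 26.9 Ω
R = R₁ + R₂ = 352 Ω

352 Ω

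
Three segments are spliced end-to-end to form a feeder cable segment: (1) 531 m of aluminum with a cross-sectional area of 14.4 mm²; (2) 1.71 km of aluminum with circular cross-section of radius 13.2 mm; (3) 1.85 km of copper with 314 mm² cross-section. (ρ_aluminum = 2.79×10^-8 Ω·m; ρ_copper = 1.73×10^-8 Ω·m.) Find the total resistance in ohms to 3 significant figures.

Seg 1: A = 14.4 mm² = 1.440e-05 m²
R_1 = (2.79×10^-8)(531)/(1.440e-05) = 1.029 Ω
Seg 2: A = πr² = π(1.3200e-02 m)² = 5.474e-04 m²
R_2 = (2.79×10^-8)(1710)/(5.474e-04) = 0.08716 Ω
Seg 3: A = 314 mm² = 3.140e-04 m²
R_3 = (1.73×10^-8)(1850)/(3.140e-04) = 0.1019 Ω
R_total = R_1 + R_2 + R_3 = 1.22 Ω

1.22 Ω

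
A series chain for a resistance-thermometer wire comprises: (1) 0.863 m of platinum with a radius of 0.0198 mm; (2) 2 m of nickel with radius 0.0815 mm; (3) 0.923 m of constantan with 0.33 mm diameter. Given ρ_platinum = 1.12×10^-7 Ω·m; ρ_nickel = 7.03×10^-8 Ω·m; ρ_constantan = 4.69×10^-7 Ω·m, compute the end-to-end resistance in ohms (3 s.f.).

Seg 1: A = πr² = π(1.9800e-05 m)² = 1.232e-09 m²
R_1 = (1.12×10^-7)(0.863)/(1.232e-09) = 78.48 Ω
Seg 2: A = πr² = π(8.1500e-05 m)² = 2.087e-08 m²
R_2 = (7.03×10^-8)(2)/(2.087e-08) = 6.738 Ω
Seg 3: A = π(d/2)² = π(1.6500e-04 m)² = 8.553e-08 m²
R_3 = (4.69×10^-7)(0.923)/(8.553e-08) = 5.061 Ω
R_total = R_1 + R_2 + R_3 = 90.3 Ω

90.3 Ω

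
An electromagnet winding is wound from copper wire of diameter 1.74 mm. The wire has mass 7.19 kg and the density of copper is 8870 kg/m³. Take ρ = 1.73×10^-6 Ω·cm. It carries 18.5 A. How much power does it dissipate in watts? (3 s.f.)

ρ = 1.73×10^-6 Ω·cm = 1.73×10^-8 Ω·m
A = π(d/2)² = π(8.7000e-04 m)² = 2.3779e-06 m²
L = m/(density·A) = 7.19/(8870×2.3779e-06) = 340.9 m
R = ρL/A = (1.73×10^-8)(340.9)/(2.3779e-06) = 2.48 Ω
P = I²R = (18.5)² × 2.48 = 849 W

849 W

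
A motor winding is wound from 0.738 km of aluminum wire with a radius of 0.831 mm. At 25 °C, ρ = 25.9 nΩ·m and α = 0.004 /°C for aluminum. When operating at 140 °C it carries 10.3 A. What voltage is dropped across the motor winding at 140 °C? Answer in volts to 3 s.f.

132 V

ρ = 25.9 nΩ·m = 2.59×10^-8 Ω·m
A = πr² = π(8.3100e-04 m)² = 2.169e-06 m²
R₍25₎ = ρL/A = (2.59×10^-8)(738)/(2.169e-06) = 8.811 Ω
R₍140₎ = R₍25₎(1 + αΔT) = 8.811 × (1 + 0.004×115) = 12.86 Ω
V = IR = 10.3 × 12.86 = 132 V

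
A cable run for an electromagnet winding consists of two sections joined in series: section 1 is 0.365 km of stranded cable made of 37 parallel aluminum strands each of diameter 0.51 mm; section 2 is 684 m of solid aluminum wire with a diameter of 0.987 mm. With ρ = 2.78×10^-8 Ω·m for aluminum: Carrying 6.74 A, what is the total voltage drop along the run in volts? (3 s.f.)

Section 1: A_strand = π(2.5500e-04)² = 2.043e-07 m²; R₁ = ρL/(N·A_s) = (2.78×10^-8)(365)/(37×2.043e-07) = 1.342 Ω
Section 2: A = π(d/2)² = π(4.9350e-04 m)² = 7.651e-07 m²
R₂ = (2.78×10^-8)(684)/(7.651e-07) = 24.85 Ω
R = R₁ + R₂ = 26.2 Ω
V = IR = 6.74 × 26.2 = 177 V

177 V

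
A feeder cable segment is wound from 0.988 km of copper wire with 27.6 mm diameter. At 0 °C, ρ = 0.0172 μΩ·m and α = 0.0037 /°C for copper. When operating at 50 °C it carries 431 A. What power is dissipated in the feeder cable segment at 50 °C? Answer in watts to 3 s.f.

ρ = 0.0172 μΩ·m = 1.72×10^-8 Ω·m
A = π(d/2)² = π(1.3800e-02 m)² = 5.983e-04 m²
R₍0₎ = ρL/A = (1.72×10^-8)(988)/(5.983e-04) = 0.0284 Ω
R₍50₎ = R₍0₎(1 + αΔT) = 0.0284 × (1 + 0.0037×50) = 0.03366 Ω
P = I²R = (431)² × 0.03366 = 6250 W

6250 W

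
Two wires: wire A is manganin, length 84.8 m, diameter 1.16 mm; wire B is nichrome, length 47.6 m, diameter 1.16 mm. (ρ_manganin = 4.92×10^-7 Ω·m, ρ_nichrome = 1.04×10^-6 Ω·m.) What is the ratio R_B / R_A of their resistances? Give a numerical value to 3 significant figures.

R ∝ ρL/d², so R_B/R_A = (ρ_B/ρ_A) × (L_B/L_A)
= (1.04×10^-6/4.92×10^-7) × (47.6/84.8) = 1.19

1.19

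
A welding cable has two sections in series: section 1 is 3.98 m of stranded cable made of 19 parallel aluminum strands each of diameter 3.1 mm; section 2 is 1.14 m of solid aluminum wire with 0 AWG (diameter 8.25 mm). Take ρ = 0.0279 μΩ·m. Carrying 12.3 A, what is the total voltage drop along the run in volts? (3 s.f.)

ρ = 0.0279 μΩ·m = 2.79×10^-8 Ω·m
Section 1: A_strand = π(1.5500e-03)² = 7.548e-06 m²; R₁ = ρL/(N·A_s) = (2.79×10^-8)(3.98)/(19×7.548e-06) = 7.743×10^-4 Ω
Section 2: A = π(8.25/2 mm)² = π(4.1250e-03 m)² = 5.346e-05 m²
R₂ = (2.79×10^-8)(1.14)/(5.346e-05) = 5.950×10^-4 Ω
R = R₁ + R₂ = 0.001369 Ω
V = IR = 12.3 × 0.001369 = 0.0168 V

0.0168 V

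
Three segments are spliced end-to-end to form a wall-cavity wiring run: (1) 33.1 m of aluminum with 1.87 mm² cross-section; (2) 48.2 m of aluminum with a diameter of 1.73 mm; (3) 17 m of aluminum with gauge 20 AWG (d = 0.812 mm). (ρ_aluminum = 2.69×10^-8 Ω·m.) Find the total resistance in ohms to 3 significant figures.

Seg 1: A = 1.87 mm² = 1.870e-06 m²
R_1 = (2.69×10^-8)(33.1)/(1.870e-06) = 0.4761 Ω
Seg 2: A = π(d/2)² = π(8.6500e-04 m)² = 2.351e-06 m²
R_2 = (2.69×10^-8)(48.2)/(2.351e-06) = 0.5516 Ω
Seg 3: A = π(0.812/2 mm)² = π(4.0600e-04 m)² = 5.178e-07 m²
R_3 = (2.69×10^-8)(17)/(5.178e-07) = 0.8831 Ω
R_total = R_1 + R_2 + R_3 = 1.91 Ω

1.91 Ω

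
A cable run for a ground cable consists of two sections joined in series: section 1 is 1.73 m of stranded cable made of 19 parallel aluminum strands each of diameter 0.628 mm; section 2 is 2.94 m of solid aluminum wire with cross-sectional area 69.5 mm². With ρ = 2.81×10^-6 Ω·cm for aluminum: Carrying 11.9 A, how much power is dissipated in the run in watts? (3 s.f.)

1.34 W

ρ = 2.81×10^-6 Ω·cm = 2.81×10^-8 Ω·m
Section 1: A_strand = π(3.1400e-04)² = 3.097e-07 m²; R₁ = ρL/(N·A_s) = (2.81×10^-8)(1.73)/(19×3.097e-07) = 0.00826 Ω
Section 2: A = 69.5 mm² = 6.950e-05 m²
R₂ = (2.81×10^-8)(2.94)/(6.950e-05) = 0.001189 Ω
R = R₁ + R₂ = 0.009449 Ω
P = I²R = (11.9)² × 0.009449 = 1.34 W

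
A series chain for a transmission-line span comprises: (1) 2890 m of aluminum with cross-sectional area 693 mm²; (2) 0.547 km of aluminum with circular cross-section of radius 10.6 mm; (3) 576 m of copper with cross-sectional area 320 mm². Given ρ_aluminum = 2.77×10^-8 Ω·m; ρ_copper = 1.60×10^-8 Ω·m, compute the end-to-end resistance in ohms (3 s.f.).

Seg 1: A = 693 mm² = 6.930e-04 m²
R_1 = (2.77×10^-8)(2890)/(6.930e-04) = 0.1155 Ω
Seg 2: A = πr² = π(1.0600e-02 m)² = 3.530e-04 m²
R_2 = (2.77×10^-8)(547)/(3.530e-04) = 0.04292 Ω
Seg 3: A = 320 mm² = 3.200e-04 m²
R_3 = (1.60×10^-8)(576)/(3.200e-04) = 0.0288 Ω
R_total = R_1 + R_2 + R_3 = 0.187 Ω

0.187 Ω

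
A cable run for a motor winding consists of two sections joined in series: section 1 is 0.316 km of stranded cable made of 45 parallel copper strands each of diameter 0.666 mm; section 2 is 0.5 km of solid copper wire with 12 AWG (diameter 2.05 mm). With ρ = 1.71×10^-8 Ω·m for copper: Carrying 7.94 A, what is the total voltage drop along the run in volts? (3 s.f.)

23.3 V

Section 1: A_strand = π(3.3300e-04)² = 3.484e-07 m²; R₁ = ρL/(N·A_s) = (1.71×10^-8)(316)/(45×3.484e-07) = 0.3447 Ω
Section 2: A = π(2.05/2 mm)² = π(1.0250e-03 m)² = 3.301e-06 m²
R₂ = (1.71×10^-8)(500)/(3.301e-06) = 2.59 Ω
R = R₁ + R₂ = 2.935 Ω
V = IR = 7.94 × 2.935 = 23.3 V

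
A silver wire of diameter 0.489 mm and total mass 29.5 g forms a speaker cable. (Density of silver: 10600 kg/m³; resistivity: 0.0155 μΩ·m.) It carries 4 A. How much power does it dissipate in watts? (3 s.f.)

19.6 W

ρ = 0.0155 μΩ·m = 1.55×10^-8 Ω·m
A = π(d/2)² = π(2.4450e-04 m)² = 1.8781e-07 m²
L = m/(density·A) = 0.0295/(10600×1.8781e-07) = 14.82 m
R = ρL/A = (1.55×10^-8)(14.82)/(1.8781e-07) = 1.223 Ω
P = I²R = (4)² × 1.223 = 19.6 W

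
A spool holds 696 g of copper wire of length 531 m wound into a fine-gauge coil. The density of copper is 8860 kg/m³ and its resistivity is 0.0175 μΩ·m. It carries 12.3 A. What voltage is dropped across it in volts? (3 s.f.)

ρ = 0.0175 μΩ·m = 1.75×10^-8 Ω·m
A = m/(density·L) = 0.696/(8860×531) = 1.4794e-07 m²
R = ρL/A = (1.75×10^-8)(531)/(1.4794e-07) = 62.81 Ω
V = IR = 12.3 × 62.81 = 773 V

773 V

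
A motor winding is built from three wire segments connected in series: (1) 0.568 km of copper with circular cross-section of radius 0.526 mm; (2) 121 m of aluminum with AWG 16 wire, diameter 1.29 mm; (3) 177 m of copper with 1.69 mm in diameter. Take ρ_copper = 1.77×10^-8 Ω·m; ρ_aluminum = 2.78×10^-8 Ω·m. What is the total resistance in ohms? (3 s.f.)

Seg 1: A = πr² = π(5.2600e-04 m)² = 8.692e-07 m²
R_1 = (1.77×10^-8)(568)/(8.692e-07) = 11.57 Ω
Seg 2: A = π(1.29/2 mm)² = π(6.4500e-04 m)² = 1.307e-06 m²
R_2 = (2.78×10^-8)(121)/(1.307e-06) = 2.574 Ω
Seg 3: A = π(d/2)² = π(8.4500e-04 m)² = 2.243e-06 m²
R_3 = (1.77×10^-8)(177)/(2.243e-06) = 1.397 Ω
R_total = R_1 + R_2 + R_3 = 15.5 Ω

15.5 Ω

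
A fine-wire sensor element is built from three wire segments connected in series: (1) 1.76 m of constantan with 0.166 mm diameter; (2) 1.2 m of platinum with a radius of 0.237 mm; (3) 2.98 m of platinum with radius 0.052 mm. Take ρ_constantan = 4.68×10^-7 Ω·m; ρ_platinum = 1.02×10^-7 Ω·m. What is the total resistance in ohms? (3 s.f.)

74.5 Ω

Seg 1: A = π(d/2)² = π(8.3000e-05 m)² = 2.164e-08 m²
R_1 = (4.68×10^-7)(1.76)/(2.164e-08) = 38.06 Ω
Seg 2: A = πr² = π(2.3700e-04 m)² = 1.765e-07 m²
R_2 = (1.02×10^-7)(1.2)/(1.765e-07) = 0.6936 Ω
Seg 3: A = πr² = π(5.2000e-05 m)² = 8.495e-09 m²
R_3 = (1.02×10^-7)(2.98)/(8.495e-09) = 35.78 Ω
R_total = R_1 + R_2 + R_3 = 74.5 Ω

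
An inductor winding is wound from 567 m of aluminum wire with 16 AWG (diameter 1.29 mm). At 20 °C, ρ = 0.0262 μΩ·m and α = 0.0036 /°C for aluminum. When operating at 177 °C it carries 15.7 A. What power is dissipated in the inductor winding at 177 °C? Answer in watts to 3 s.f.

ρ = 0.0262 μΩ·m = 2.62×10^-8 Ω·m
A = π(1.29/2 mm)² = π(6.4500e-04 m)² = 1.307e-06 m²
R₍20₎ = ρL/A = (2.62×10^-8)(567)/(1.307e-06) = 11.37 Ω
R₍177₎ = R₍20₎(1 + αΔT) = 11.37 × (1 + 0.0036×157) = 17.79 Ω
P = I²R = (15.7)² × 17.79 = 4390 W

4390 W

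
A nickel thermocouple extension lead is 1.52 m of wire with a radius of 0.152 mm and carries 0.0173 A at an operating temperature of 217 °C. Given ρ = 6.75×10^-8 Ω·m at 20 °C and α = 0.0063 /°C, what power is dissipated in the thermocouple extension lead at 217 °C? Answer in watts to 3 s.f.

9.48×10^-4 W

A = πr² = π(1.5200e-04 m)² = 7.258e-08 m²
R₍20₎ = ρL/A = (6.75×10^-8)(1.52)/(7.258e-08) = 1.414 Ω
R₍217₎ = R₍20₎(1 + αΔT) = 1.414 × (1 + 0.0063×197) = 3.168 Ω
P = I²R = (0.0173)² × 3.168 = 9.48×10^-4 W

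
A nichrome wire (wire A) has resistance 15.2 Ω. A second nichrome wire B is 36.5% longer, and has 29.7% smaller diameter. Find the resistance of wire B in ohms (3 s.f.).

R ∝ L/d², so R_B/R_A = (1 + 36.5/100) × (1 − 29.7/100)⁻²
= 1.365 × 2.023 = 2.762
R_B = 2.762 × 15.2 = 42.0 Ω

42.0 Ω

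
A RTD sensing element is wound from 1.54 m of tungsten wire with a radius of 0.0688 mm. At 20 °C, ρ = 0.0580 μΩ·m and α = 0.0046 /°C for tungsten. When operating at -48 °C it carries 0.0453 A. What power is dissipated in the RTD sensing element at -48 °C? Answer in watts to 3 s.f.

ρ = 0.0580 μΩ·m = 5.80×10^-8 Ω·m
A = πr² = π(6.8800e-05 m)² = 1.487e-08 m²
R₍20₎ = ρL/A = (5.80×10^-8)(1.54)/(1.487e-08) = 6.007 Ω
R₍-48₎ = R₍20₎(1 + αΔT) = 6.007 × (1 + 0.0046×-68) = 4.128 Ω
P = I²R = (0.0453)² × 4.128 = 0.00847 W

0.00847 W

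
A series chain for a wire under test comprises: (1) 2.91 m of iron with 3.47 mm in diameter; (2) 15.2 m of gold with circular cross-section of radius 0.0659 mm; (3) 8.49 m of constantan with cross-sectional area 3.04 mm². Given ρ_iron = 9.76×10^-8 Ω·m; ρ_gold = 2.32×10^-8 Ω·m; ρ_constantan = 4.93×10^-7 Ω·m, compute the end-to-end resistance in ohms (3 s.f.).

Seg 1: A = π(d/2)² = π(1.7350e-03 m)² = 9.457e-06 m²
R_1 = (9.76×10^-8)(2.91)/(9.457e-06) = 0.03003 Ω
Seg 2: A = πr² = π(6.5900e-05 m)² = 1.364e-08 m²
R_2 = (2.32×10^-8)(15.2)/(1.364e-08) = 25.85 Ω
Seg 3: A = 3.04 mm² = 3.040e-06 m²
R_3 = (4.93×10^-7)(8.49)/(3.040e-06) = 1.377 Ω
R_total = R_1 + R_2 + R_3 = 27.3 Ω

27.3 Ω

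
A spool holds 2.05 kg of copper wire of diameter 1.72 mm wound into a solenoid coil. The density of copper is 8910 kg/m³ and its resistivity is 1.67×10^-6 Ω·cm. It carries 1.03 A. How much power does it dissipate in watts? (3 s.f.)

ρ = 1.67×10^-6 Ω·cm = 1.67×10^-8 Ω·m
A = π(d/2)² = π(8.6000e-04 m)² = 2.3235e-06 m²
L = m/(density·A) = 2.05/(8910×2.3235e-06) = 99.02 m
R = ρL/A = (1.67×10^-8)(99.02)/(2.3235e-06) = 0.7117 Ω
P = I²R = (1.03)² × 0.7117 = 0.755 W

0.755 W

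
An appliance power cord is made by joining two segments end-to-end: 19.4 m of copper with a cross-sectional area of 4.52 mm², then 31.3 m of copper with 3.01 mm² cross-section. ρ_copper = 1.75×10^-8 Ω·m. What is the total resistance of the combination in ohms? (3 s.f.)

Segment 1: A = 4.52 mm² = 4.520e-06 m²
R₁ = ρL/A = (1.75×10^-8)(19.4)/(4.520e-06) = 0.07511 Ω
Segment 2: A = 3.01 mm² = 3.010e-06 m²
R₂ = (1.75×10^-8)(31.3)/(3.010e-06) = 0.182 Ω
R = R₁ + R₂ = 0.257 Ω

0.257 Ω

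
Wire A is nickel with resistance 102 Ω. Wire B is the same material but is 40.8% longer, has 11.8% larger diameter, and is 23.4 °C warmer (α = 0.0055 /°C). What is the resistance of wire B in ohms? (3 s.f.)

130 Ω

R ∝ ρL/d² with ρ ∝ (1+αΔT), so R_B/R_A = (1 + 40.8/100) × (1 + 11.8/100)⁻² × (1 + 0.0055×23.4)
= 1.408 × 0.8001 × 1.129 = 1.271
R_B = 1.271 × 102 = 130 Ω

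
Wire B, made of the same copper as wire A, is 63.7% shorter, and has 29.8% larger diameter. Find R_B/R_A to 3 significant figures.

R ∝ L/d², so R_B/R_A = (1 − 63.7/100) × (1 + 29.8/100)⁻²
= 0.363 × 0.5935 = 0.215

0.215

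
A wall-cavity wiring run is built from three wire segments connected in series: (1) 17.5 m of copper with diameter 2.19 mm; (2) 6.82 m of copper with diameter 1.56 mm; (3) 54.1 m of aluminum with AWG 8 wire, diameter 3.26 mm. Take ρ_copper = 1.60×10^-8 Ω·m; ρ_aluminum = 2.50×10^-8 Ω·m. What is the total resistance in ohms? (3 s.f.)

0.293 Ω

Seg 1: A = π(d/2)² = π(1.0950e-03 m)² = 3.767e-06 m²
R_1 = (1.60×10^-8)(17.5)/(3.767e-06) = 0.07433 Ω
Seg 2: A = π(d/2)² = π(7.8000e-04 m)² = 1.911e-06 m²
R_2 = (1.60×10^-8)(6.82)/(1.911e-06) = 0.05709 Ω
Seg 3: A = π(3.26/2 mm)² = π(1.6300e-03 m)² = 8.347e-06 m²
R_3 = (2.50×10^-8)(54.1)/(8.347e-06) = 0.162 Ω
R_total = R_1 + R_2 + R_3 = 0.293 Ω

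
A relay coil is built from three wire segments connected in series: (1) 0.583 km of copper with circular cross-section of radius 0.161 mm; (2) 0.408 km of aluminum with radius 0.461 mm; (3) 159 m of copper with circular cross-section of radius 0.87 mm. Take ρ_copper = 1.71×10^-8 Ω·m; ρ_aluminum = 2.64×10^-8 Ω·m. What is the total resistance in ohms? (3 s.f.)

140 Ω

Seg 1: A = πr² = π(1.6100e-04 m)² = 8.143e-08 m²
R_1 = (1.71×10^-8)(583)/(8.143e-08) = 122.4 Ω
Seg 2: A = πr² = π(4.6100e-04 m)² = 6.677e-07 m²
R_2 = (2.64×10^-8)(408)/(6.677e-07) = 16.13 Ω
Seg 3: A = πr² = π(8.7000e-04 m)² = 2.378e-06 m²
R_3 = (1.71×10^-8)(159)/(2.378e-06) = 1.143 Ω
R_total = R_1 + R_2 + R_3 = 140 Ω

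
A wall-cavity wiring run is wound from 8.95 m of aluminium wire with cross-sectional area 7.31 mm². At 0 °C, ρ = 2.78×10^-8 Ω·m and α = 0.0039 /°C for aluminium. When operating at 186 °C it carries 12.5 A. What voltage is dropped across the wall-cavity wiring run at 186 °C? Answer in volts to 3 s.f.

0.734 V

A = 7.31 mm² = 7.310e-06 m²
R₍0₎ = ρL/A = (2.78×10^-8)(8.95)/(7.310e-06) = 0.03404 Ω
R₍186₎ = R₍0₎(1 + αΔT) = 0.03404 × (1 + 0.0039×186) = 0.05873 Ω
V = IR = 12.5 × 0.05873 = 0.734 V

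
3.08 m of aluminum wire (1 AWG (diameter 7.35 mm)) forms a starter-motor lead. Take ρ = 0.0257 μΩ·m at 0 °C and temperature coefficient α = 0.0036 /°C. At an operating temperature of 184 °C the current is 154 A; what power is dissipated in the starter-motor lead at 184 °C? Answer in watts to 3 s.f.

ρ = 0.0257 μΩ·m = 2.57×10^-8 Ω·m
A = π(7.35/2 mm)² = π(3.6750e-03 m)² = 4.243e-05 m²
R₍0₎ = ρL/A = (2.57×10^-8)(3.08)/(4.243e-05) = 0.001866 Ω
R₍184₎ = R₍0₎(1 + αΔT) = 0.001866 × (1 + 0.0036×184) = 0.003101 Ω
P = I²R = (154)² × 0.003101 = 73.6 W

73.6 W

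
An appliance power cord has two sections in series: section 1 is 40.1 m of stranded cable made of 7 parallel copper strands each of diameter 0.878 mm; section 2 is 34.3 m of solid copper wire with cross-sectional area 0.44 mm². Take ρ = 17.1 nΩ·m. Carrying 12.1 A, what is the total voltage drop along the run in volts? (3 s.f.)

ρ = 17.1 nΩ·m = 1.71×10^-8 Ω·m
Section 1: A_strand = π(4.3900e-04)² = 6.055e-07 m²; R₁ = ρL/(N·A_s) = (1.71×10^-8)(40.1)/(7×6.055e-07) = 0.1618 Ω
Section 2: A = 0.44 mm² = 4.400e-07 m²
R₂ = (1.71×10^-8)(34.3)/(4.400e-07) = 1.333 Ω
R = R₁ + R₂ = 1.495 Ω
V = IR = 12.1 × 1.495 = 18.1 V

18.1 V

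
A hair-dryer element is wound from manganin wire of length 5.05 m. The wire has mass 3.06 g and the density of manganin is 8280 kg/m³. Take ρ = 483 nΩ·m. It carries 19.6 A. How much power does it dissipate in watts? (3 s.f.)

12800 W

ρ = 483 nΩ·m = 4.83×10^-7 Ω·m
A = m/(density·L) = 0.00306/(8280×5.05) = 7.3181e-08 m²
R = ρL/A = (4.83×10^-7)(5.05)/(7.3181e-08) = 33.33 Ω
P = I²R = (19.6)² × 33.33 = 12800 W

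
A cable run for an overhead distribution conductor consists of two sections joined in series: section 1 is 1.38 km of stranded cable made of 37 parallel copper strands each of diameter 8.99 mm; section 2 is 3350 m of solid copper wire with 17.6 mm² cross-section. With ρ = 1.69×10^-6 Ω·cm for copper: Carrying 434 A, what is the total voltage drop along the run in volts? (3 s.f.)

1400 V

ρ = 1.69×10^-6 Ω·cm = 1.69×10^-8 Ω·m
Section 1: A_strand = π(4.4950e-03)² = 6.348e-05 m²; R₁ = ρL/(N·A_s) = (1.69×10^-8)(1380)/(37×6.348e-05) = 0.00993 Ω
Section 2: A = 17.6 mm² = 1.760e-05 m²
R₂ = (1.69×10^-8)(3350)/(1.760e-05) = 3.217 Ω
R = R₁ + R₂ = 3.227 Ω
V = IR = 434 × 3.227 = 1400 V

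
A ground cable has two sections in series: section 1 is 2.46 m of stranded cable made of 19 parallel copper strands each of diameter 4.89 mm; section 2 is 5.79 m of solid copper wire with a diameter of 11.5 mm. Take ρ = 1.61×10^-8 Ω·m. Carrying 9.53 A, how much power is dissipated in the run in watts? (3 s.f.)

Section 1: A_strand = π(2.4450e-03)² = 1.878e-05 m²; R₁ = ρL/(N·A_s) = (1.61×10^-8)(2.46)/(19×1.878e-05) = 1.110×10^-4 Ω
Section 2: A = π(d/2)² = π(5.7500e-03 m)² = 1.039e-04 m²
R₂ = (1.61×10^-8)(5.79)/(1.039e-04) = 8.975×10^-4 Ω
R = R₁ + R₂ = 0.001008 Ω
P = I²R = (9.53)² × 0.001008 = 0.0916 W

0.0916 W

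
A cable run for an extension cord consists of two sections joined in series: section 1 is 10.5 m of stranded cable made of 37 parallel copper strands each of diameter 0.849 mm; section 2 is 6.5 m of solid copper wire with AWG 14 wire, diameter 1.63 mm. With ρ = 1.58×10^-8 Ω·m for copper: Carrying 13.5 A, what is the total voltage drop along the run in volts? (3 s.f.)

Section 1: A_strand = π(4.2450e-04)² = 5.661e-07 m²; R₁ = ρL/(N·A_s) = (1.58×10^-8)(10.5)/(37×5.661e-07) = 0.00792 Ω
Section 2: A = π(1.63/2 mm)² = π(8.1500e-04 m)² = 2.087e-06 m²
R₂ = (1.58×10^-8)(6.5)/(2.087e-06) = 0.04922 Ω
R = R₁ + R₂ = 0.05714 Ω
V = IR = 13.5 × 0.05714 = 0.771 V

0.771 V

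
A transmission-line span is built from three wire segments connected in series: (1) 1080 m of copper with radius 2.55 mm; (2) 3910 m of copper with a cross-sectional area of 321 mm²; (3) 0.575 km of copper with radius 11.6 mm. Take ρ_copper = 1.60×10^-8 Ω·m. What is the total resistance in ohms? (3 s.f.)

Seg 1: A = πr² = π(2.5500e-03 m)² = 2.043e-05 m²
R_1 = (1.60×10^-8)(1080)/(2.043e-05) = 0.8459 Ω
Seg 2: A = 321 mm² = 3.210e-04 m²
R_2 = (1.60×10^-8)(3910)/(3.210e-04) = 0.1949 Ω
Seg 3: A = πr² = π(1.1600e-02 m)² = 4.227e-04 m²
R_3 = (1.60×10^-8)(575)/(4.227e-04) = 0.02176 Ω
R_total = R_1 + R_2 + R_3 = 1.06 Ω

1.06 Ω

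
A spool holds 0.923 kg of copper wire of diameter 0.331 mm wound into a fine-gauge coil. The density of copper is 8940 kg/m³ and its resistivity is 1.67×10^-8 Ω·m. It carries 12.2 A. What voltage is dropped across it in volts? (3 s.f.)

2840 V

A = π(d/2)² = π(1.6550e-04 m)² = 8.6049e-08 m²
L = m/(density·A) = 0.923/(8940×8.6049e-08) = 1200 m
R = ρL/A = (1.67×10^-8)(1200)/(8.6049e-08) = 232.9 Ω
V = IR = 12.2 × 232.9 = 2840 V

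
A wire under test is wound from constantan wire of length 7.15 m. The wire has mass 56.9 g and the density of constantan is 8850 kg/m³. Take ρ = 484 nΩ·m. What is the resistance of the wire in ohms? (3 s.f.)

3.85 Ω

ρ = 484 nΩ·m = 4.84×10^-7 Ω·m
A = m/(density·L) = 0.0569/(8850×7.15) = 8.9921e-07 m²
R = ρL/A = (4.84×10^-7)(7.15)/(8.9921e-07) = 3.85 Ω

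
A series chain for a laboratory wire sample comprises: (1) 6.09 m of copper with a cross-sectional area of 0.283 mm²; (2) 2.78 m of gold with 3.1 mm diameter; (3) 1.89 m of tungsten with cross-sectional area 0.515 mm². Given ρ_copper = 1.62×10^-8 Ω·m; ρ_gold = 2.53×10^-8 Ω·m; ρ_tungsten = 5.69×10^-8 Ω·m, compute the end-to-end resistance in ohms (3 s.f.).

Seg 1: A = 0.283 mm² = 2.830e-07 m²
R_1 = (1.62×10^-8)(6.09)/(2.830e-07) = 0.3486 Ω
Seg 2: A = π(d/2)² = π(1.5500e-03 m)² = 7.548e-06 m²
R_2 = (2.53×10^-8)(2.78)/(7.548e-06) = 0.009319 Ω
Seg 3: A = 0.515 mm² = 5.150e-07 m²
R_3 = (5.69×10^-8)(1.89)/(5.150e-07) = 0.2088 Ω
R_total = R_1 + R_2 + R_3 = 0.567 Ω

0.567 Ω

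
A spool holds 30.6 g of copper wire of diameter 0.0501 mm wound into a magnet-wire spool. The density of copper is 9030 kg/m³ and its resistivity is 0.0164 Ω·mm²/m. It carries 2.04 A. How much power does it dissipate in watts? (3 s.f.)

59500 W

ρ = 0.0164 Ω·mm²/m = 1.64×10^-8 Ω·m
A = π(d/2)² = π(2.5050e-05 m)² = 1.9714e-09 m²
L = m/(density·A) = 0.0306/(9030×1.9714e-09) = 1719 m
R = ρL/A = (1.64×10^-8)(1719)/(1.9714e-09) = 14300 Ω
P = I²R = (2.04)² × 14300 = 59500 W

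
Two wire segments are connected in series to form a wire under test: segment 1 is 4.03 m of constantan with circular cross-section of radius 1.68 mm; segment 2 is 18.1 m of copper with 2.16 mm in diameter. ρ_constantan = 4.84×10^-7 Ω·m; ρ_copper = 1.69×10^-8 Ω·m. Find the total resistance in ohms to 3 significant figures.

0.303 Ω

Segment 1: A = πr² = π(1.6800e-03 m)² = 8.867e-06 m²
R₁ = ρL/A = (4.84×10^-7)(4.03)/(8.867e-06) = 0.22 Ω
Segment 2: A = π(d/2)² = π(1.0800e-03 m)² = 3.664e-06 m²
R₂ = (1.69×10^-8)(18.1)/(3.664e-06) = 0.08348 Ω
R = R₁ + R₂ = 0.303 Ω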